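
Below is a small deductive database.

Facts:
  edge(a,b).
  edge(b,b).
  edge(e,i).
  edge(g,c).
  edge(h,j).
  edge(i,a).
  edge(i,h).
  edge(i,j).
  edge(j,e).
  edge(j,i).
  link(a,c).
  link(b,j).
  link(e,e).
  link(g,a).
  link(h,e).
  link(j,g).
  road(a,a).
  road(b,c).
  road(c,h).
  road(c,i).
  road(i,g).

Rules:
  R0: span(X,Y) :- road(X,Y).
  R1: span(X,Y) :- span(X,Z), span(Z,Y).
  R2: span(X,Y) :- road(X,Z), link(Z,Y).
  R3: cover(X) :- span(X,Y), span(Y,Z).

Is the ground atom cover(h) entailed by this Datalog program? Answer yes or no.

no

round 1: derive span(a,a) via R0 from road(a,a)
round 1: derive span(b,c) via R0 from road(b,c)
round 1: derive span(c,h) via R0 from road(c,h)
round 1: derive span(c,i) via R0 from road(c,i)
round 1: derive span(i,g) via R0 from road(i,g)
round 1: derive span(a,c) via R2 from road(a,a), link(a,c)
round 1: derive span(c,e) via R2 from road(c,h), link(h,e)
round 1: derive span(i,a) via R2 from road(i,g), link(g,a)
round 2: derive span(a,e) via R1 from span(a,c), span(c,e)
round 2: derive span(a,h) via R1 from span(a,c), span(c,h)
round 2: derive span(a,i) via R1 from span(a,c), span(c,i)
round 2: derive span(b,e) via R1 from span(b,c), span(c,e)
round 2: derive span(b,h) via R1 from span(b,c), span(c,h)
round 2: derive span(b,i) via R1 from span(b,c), span(c,i)
round 2: derive span(c,a) via R1 from span(c,i), span(i,a)
round 2: derive span(c,g) via R1 from span(c,i), span(i,g)
round 2: derive span(i,c) via R1 from span(i,a), span(a,c)
round 2: derive cover(a) via R3 from span(a,a), span(a,a)
round 2: derive cover(b) via R3 from span(b,c), span(c,e)
round 2: derive cover(c) via R3 from span(c,i), span(i,a)
round 2: derive cover(i) via R3 from span(i,a), span(a,a)
round 3: derive span(a,g) via R1 from span(a,c), span(c,g)
round 3: derive span(b,a) via R1 from span(b,c), span(c,a)
round 3: derive span(b,g) via R1 from span(b,c), span(c,g)
round 3: derive span(c,c) via R1 from span(c,a), span(a,c)
round 3: derive span(i,e) via R1 from span(i,a), span(a,e)
round 3: derive span(i,h) via R1 from span(i,a), span(a,h)
round 3: derive span(i,i) via R1 from span(i,a), span(a,i)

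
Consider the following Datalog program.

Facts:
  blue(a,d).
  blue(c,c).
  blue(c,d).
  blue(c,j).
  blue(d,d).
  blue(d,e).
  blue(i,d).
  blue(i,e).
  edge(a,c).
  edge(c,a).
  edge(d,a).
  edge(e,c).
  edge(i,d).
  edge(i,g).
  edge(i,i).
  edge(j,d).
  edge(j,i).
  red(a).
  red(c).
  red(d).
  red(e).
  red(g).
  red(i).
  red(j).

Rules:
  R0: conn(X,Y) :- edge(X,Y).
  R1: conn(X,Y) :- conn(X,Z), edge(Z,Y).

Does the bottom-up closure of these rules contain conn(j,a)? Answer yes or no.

yes

round 1: derive conn(a,c) via R0 from edge(a,c)
round 1: derive conn(c,a) via R0 from edge(c,a)
round 1: derive conn(d,a) via R0 from edge(d,a)
round 1: derive conn(e,c) via R0 from edge(e,c)
round 1: derive conn(i,d) via R0 from edge(i,d)
round 1: derive conn(i,g) via R0 from edge(i,g)
round 1: derive conn(i,i) via R0 from edge(i,i)
round 1: derive conn(j,d) via R0 from edge(j,d)
round 1: derive conn(j,i) via R0 from edge(j,i)
round 2: derive conn(a,a) via R1 from conn(a,c), edge(c,a)
round 2: derive conn(c,c) via R1 from conn(c,a), edge(a,c)
round 2: derive conn(d,c) via R1 from conn(d,a), edge(a,c)
round 2: derive conn(e,a) via R1 from conn(e,c), edge(c,a)
round 2: derive conn(i,a) via R1 from conn(i,d), edge(d,a)
round 2: derive conn(j,a) via R1 from conn(j,d), edge(d,a)
round 2: derive conn(j,g) via R1 from conn(j,i), edge(i,g)
round 3: derive conn(i,c) via R1 from conn(i,a), edge(a,c)
round 3: derive conn(j,c) via R1 from conn(j,a), edge(a,c)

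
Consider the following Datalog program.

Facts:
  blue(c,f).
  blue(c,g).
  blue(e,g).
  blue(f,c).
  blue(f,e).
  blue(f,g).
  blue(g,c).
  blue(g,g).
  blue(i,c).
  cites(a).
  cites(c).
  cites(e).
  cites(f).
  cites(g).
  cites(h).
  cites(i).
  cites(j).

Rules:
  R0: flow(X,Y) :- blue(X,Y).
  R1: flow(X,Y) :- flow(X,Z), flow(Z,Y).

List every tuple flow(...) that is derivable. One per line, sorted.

flow(c,c)
flow(c,e)
flow(c,f)
flow(c,g)
flow(e,c)
flow(e,e)
flow(e,f)
flow(e,g)
flow(f,c)
flow(f,e)
flow(f,f)
flow(f,g)
flow(g,c)
flow(g,e)
flow(g,f)
flow(g,g)
flow(i,c)
flow(i,e)
flow(i,f)
flow(i,g)

round 1: derive flow(c,f) via R0 from blue(c,f)
round 1: derive flow(c,g) via R0 from blue(c,g)
round 1: derive flow(e,g) via R0 from blue(e,g)
round 1: derive flow(f,c) via R0 from blue(f,c)
round 1: derive flow(f,e) via R0 from blue(f,e)
round 1: derive flow(f,g) via R0 from blue(f,g)
round 1: derive flow(g,c) via R0 from blue(g,c)
round 1: derive flow(g,g) via R0 from blue(g,g)
round 1: derive flow(i,c) via R0 from blue(i,c)
round 2: derive flow(c,c) via R1 from flow(c,f), flow(f,c)
round 2: derive flow(c,e) via R1 from flow(c,f), flow(f,e)
round 2: derive flow(e,c) via R1 from flow(e,g), flow(g,c)
round 2: derive flow(f,f) via R1 from flow(f,c), flow(c,f)
round 2: derive flow(g,f) via R1 from flow(g,c), flow(c,f)
round 2: derive flow(i,f) via R1 from flow(i,c), flow(c,f)
round 2: derive flow(i,g) via R1 from flow(i,c), flow(c,g)
round 3: derive flow(e,e) via R1 from flow(e,c), flow(c,e)
round 3: derive flow(e,f) via R1 from flow(e,c), flow(c,f)
round 3: derive flow(g,e) via R1 from flow(g,c), flow(c,e)
round 3: derive flow(i,e) via R1 from flow(i,c), flow(c,e)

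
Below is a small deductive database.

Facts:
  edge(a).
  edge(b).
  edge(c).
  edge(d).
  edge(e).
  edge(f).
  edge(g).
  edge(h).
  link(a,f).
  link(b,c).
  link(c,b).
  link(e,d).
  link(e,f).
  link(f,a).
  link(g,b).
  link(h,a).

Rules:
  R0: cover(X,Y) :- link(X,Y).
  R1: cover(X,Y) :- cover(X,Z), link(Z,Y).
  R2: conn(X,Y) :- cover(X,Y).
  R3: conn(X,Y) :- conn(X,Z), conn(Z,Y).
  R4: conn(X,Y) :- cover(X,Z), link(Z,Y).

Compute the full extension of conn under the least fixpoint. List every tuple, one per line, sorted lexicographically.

round 1: derive cover(a,f) via R0 from link(a,f)
round 1: derive cover(b,c) via R0 from link(b,c)
round 1: derive cover(c,b) via R0 from link(c,b)
round 1: derive cover(e,d) via R0 from link(e,d)
round 1: derive cover(e,f) via R0 from link(e,f)
round 1: derive cover(f,a) via R0 from link(f,a)
round 1: derive cover(g,b) via R0 from link(g,b)
round 1: derive cover(h,a) via R0 from link(h,a)
round 2: derive cover(a,a) via R1 from cover(a,f), link(f,a)
round 2: derive cover(b,b) via R1 from cover(b,c), link(c,b)
round 2: derive cover(c,c) via R1 from cover(c,b), link(b,c)
round 2: derive cover(e,a) via R1 from cover(e,f), link(f,a)
round 2: derive cover(f,f) via R1 from cover(f,a), link(a,f)
round 2: derive cover(g,c) via R1 from cover(g,b), link(b,c)
round 2: derive cover(h,f) via R1 from cover(h,a), link(a,f)
round 2: derive conn(a,f) via R2 from cover(a,f)
round 2: derive conn(b,c) via R2 from cover(b,c)
round 2: derive conn(c,b) via R2 from cover(c,b)
round 2: derive conn(e,d) via R2 from cover(e,d)
round 2: derive conn(e,f) via R2 from cover(e,f)
round 2: derive conn(f,a) via R2 from cover(f,a)
round 2: derive conn(g,b) via R2 from cover(g,b)
round 2: derive conn(h,a) via R2 from cover(h,a)
round 2: derive conn(a,a) via R4 from cover(a,f), link(f,a)
round 2: derive conn(b,b) via R4 from cover(b,c), link(c,b)
round 2: derive conn(c,c) via R4 from cover(c,b), link(b,c)
round 2: derive conn(e,a) via R4 from cover(e,f), link(f,a)
round 2: derive conn(f,f) via R4 from cover(f,a), link(a,f)
round 2: derive conn(g,c) via R4 from cover(g,b), link(b,c)
round 2: derive conn(h,f) via R4 from cover(h,a), link(a,f)

conn(a,a)
conn(a,f)
conn(b,b)
conn(b,c)
conn(c,b)
conn(c,c)
conn(e,a)
conn(e,d)
conn(e,f)
conn(f,a)
conn(f,f)
conn(g,b)
conn(g,c)
conn(h,a)
conn(h,f)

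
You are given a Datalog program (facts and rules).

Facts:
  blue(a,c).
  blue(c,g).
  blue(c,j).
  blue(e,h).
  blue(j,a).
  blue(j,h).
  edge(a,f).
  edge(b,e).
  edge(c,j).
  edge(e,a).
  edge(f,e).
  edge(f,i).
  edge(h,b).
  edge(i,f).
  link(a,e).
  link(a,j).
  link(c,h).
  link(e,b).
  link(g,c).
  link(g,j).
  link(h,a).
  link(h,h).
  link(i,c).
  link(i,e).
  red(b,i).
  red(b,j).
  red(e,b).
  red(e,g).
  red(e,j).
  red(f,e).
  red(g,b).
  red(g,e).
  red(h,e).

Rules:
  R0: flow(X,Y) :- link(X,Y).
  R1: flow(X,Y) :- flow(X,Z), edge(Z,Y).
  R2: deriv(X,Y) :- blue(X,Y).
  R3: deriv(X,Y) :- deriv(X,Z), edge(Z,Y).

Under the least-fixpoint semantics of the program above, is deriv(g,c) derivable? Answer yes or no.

no

round 1: derive deriv(a,c) via R2 from blue(a,c)
round 1: derive deriv(c,g) via R2 from blue(c,g)
round 1: derive deriv(c,j) via R2 from blue(c,j)
round 1: derive deriv(e,h) via R2 from blue(e,h)
round 1: derive deriv(j,a) via R2 from blue(j,a)
round 1: derive deriv(j,h) via R2 from blue(j,h)
round 2: derive deriv(a,j) via R3 from deriv(a,c), edge(c,j)
round 2: derive deriv(e,b) via R3 from deriv(e,h), edge(h,b)
round 2: derive deriv(j,b) via R3 from deriv(j,h), edge(h,b)
round 2: derive deriv(j,f) via R3 from deriv(j,a), edge(a,f)
round 3: derive deriv(e,e) via R3 from deriv(e,b), edge(b,e)
round 3: derive deriv(j,e) via R3 from deriv(j,b), edge(b,e)
round 3: derive deriv(j,i) via R3 from deriv(j,f), edge(f,i)
round 4: derive deriv(e,a) via R3 from deriv(e,e), edge(e,a)
round 5: derive deriv(e,f) via R3 from deriv(e,a), edge(a,f)
round 6: derive deriv(e,i) via R3 from deriv(e,f), edge(f,i)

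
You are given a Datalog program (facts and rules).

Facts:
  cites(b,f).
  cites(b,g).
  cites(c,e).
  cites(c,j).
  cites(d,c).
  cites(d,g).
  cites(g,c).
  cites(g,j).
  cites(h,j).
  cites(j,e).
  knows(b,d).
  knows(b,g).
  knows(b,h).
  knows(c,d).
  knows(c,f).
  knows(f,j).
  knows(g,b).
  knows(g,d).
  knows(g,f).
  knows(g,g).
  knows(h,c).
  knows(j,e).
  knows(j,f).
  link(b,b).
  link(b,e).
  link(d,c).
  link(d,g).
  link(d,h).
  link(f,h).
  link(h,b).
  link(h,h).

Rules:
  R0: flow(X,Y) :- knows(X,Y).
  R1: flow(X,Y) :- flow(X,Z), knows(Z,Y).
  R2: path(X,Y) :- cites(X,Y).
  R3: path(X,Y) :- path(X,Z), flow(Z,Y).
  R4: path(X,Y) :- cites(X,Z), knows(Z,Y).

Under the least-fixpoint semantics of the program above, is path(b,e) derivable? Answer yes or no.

yes

round 1: derive flow(b,d) via R0 from knows(b,d)
round 1: derive flow(b,g) via R0 from knows(b,g)
round 1: derive flow(b,h) via R0 from knows(b,h)
round 1: derive flow(c,d) via R0 from knows(c,d)
round 1: derive flow(c,f) via R0 from knows(c,f)
round 1: derive flow(f,j) via R0 from knows(f,j)
round 1: derive flow(g,b) via R0 from knows(g,b)
round 1: derive flow(g,d) via R0 from knows(g,d)
round 1: derive flow(g,f) via R0 from knows(g,f)
round 1: derive flow(g,g) via R0 from knows(g,g)
round 1: derive flow(h,c) via R0 from knows(h,c)
round 1: derive flow(j,e) via R0 from knows(j,e)
round 1: derive flow(j,f) via R0 from knows(j,f)
round 1: derive path(b,f) via R2 from cites(b,f)
round 1: derive path(b,g) via R2 from cites(b,g)
round 1: derive path(c,e) via R2 from cites(c,e)
round 1: derive path(c,j) via R2 from cites(c,j)
round 1: derive path(d,c) via R2 from cites(d,c)
round 1: derive path(d,g) via R2 from cites(d,g)
round 1: derive path(g,c) via R2 from cites(g,c)
round 1: derive path(g,j) via R2 from cites(g,j)
round 1: derive path(h,j) via R2 from cites(h,j)
round 1: derive path(j,e) via R2 from cites(j,e)
round 1: derive path(b,b) via R4 from cites(b,g), knows(g,b)
round 1: derive path(b,d) via R4 from cites(b,g), knows(g,d)
round 1: derive path(b,j) via R4 from cites(b,f), knows(f,j)
round 1: derive path(c,f) via R4 from cites(c,j), knows(j,f)
round 1: derive path(d,b) via R4 from cites(d,g), knows(g,b)
round 1: derive path(d,d) via R4 from cites(d,c), knows(c,d)
round 1: derive path(d,f) via R4 from cites(d,c), knows(c,f)
round 1: derive path(g,d) via R4 from cites(g,c), knows(c,d)
round 1: derive path(g,e) via R4 from cites(g,j), knows(j,e)
round 1: derive path(g,f) via R4 from cites(g,c), knows(c,f)
round 1: derive path(h,e) via R4 from cites(h,j), knows(j,e)
round 1: derive path(h,f) via R4 from cites(h,j), knows(j,f)
round 2: derive flow(b,b) via R1 from flow(b,g), knows(g,b)
round 2: derive flow(b,c) via R1 from flow(b,h), knows(h,c)
round 2: derive flow(b,f) via R1 from flow(b,g), knows(g,f)
round 2: derive flow(c,j) via R1 from flow(c,f), knows(f,j)
round 2: derive flow(f,e) via R1 from flow(f,j), knows(j,e)
round 2: derive flow(f,f) via R1 from flow(f,j), knows(j,f)
round 2: derive flow(g,h) via R1 from flow(g,b), knows(b,h)
round 2: derive flow(g,j) via R1 from flow(g,f), knows(f,j)
round 2: derive flow(h,d) via R1 from flow(h,c), knows(c,d)
round 2: derive flow(h,f) via R1 from flow(h,c), knows(c,f)
round 2: derive flow(j,j) via R1 from flow(j,f), knows(f,j)
round 2: derive path(b,e) via R3 from path(b,j), flow(j,e)
round 2: derive path(b,h) via R3 from path(b,b), flow(b,h)
round 2: derive path(d,h) via R3 from path(d,b), flow(b,h)
round 2: derive path(d,j) via R3 from path(d,f), flow(f,j)
round 3: derive flow(b,j) via R1 from flow(b,f), knows(f,j)
round 3: derive flow(c,e) via R1 from flow(c,j), knows(j,e)
round 3: derive flow(g,c) via R1 from flow(g,h), knows(h,c)
round 3: derive flow(g,e) via R1 from flow(g,j), knows(j,e)
round 3: derive flow(h,j) via R1 from flow(h,f), knows(f,j)
round 3: derive path(b,c) via R3 from path(b,b), flow(b,c)
round 3: derive path(d,e) via R3 from path(d,f), flow(f,e)
round 4: derive flow(b,e) via R1 from flow(b,j), knows(j,e)
round 4: derive flow(h,e) via R1 from flow(h,j), knows(j,e)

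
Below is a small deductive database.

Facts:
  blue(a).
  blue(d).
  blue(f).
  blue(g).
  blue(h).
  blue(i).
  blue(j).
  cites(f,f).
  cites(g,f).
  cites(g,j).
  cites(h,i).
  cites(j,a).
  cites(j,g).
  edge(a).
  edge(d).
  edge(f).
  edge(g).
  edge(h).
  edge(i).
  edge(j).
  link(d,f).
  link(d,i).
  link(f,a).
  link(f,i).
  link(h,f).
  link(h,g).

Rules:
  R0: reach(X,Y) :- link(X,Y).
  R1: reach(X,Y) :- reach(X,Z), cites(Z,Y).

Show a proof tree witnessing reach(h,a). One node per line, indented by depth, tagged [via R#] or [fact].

reach(h,a)  [via R1]
  reach(h,j)  [via R1]
    reach(h,g)  [via R0]
      link(h,g)  [fact]
    cites(g,j)  [fact]
  cites(j,a)  [fact]

round 1: derive reach(d,f) via R0 from link(d,f)
round 1: derive reach(d,i) via R0 from link(d,i)
round 1: derive reach(f,a) via R0 from link(f,a)
round 1: derive reach(f,i) via R0 from link(f,i)
round 1: derive reach(h,f) via R0 from link(h,f)
round 1: derive reach(h,g) via R0 from link(h,g)
round 2: derive reach(h,j) via R1 from reach(h,g), cites(g,j)
round 3: derive reach(h,a) via R1 from reach(h,j), cites(j,a)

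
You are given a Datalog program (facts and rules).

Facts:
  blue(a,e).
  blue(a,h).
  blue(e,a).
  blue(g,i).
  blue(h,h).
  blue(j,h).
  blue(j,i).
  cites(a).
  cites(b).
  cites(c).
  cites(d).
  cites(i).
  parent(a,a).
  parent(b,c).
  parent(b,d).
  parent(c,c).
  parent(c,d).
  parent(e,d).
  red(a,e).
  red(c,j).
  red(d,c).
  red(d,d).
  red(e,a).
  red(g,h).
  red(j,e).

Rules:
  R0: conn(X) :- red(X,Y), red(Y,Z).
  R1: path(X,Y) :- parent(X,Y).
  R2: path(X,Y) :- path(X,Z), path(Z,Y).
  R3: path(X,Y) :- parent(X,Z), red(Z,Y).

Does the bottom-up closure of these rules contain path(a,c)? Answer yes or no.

round 1: derive path(a,a) via R1 from parent(a,a)
round 1: derive path(b,c) via R1 from parent(b,c)
round 1: derive path(b,d) via R1 from parent(b,d)
round 1: derive path(c,c) via R1 from parent(c,c)
round 1: derive path(c,d) via R1 from parent(c,d)
round 1: derive path(e,d) via R1 from parent(e,d)
round 1: derive path(a,e) via R3 from parent(a,a), red(a,e)
round 1: derive path(b,j) via R3 from parent(b,c), red(c,j)
round 1: derive path(c,j) via R3 from parent(c,c), red(c,j)
round 1: derive path(e,c) via R3 from parent(e,d), red(d,c)
round 2: derive path(a,c) via R2 from path(a,e), path(e,c)
round 2: derive path(a,d) via R2 from path(a,e), path(e,d)
round 2: derive path(e,j) via R2 from path(e,c), path(c,j)
round 3: derive path(a,j) via R2 from path(a,c), path(c,j)

yes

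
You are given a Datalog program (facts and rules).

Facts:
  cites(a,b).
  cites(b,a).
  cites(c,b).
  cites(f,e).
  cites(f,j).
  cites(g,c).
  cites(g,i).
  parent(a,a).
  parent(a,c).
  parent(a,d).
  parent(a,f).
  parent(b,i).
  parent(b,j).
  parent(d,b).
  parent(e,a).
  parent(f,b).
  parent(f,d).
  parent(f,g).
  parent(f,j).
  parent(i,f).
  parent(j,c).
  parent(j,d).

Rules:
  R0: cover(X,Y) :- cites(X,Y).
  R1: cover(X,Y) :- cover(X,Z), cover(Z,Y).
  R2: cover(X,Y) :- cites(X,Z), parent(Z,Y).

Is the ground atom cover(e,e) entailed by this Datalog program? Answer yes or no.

no

round 1: derive cover(a,b) via R0 from cites(a,b)
round 1: derive cover(b,a) via R0 from cites(b,a)
round 1: derive cover(c,b) via R0 from cites(c,b)
round 1: derive cover(f,e) via R0 from cites(f,e)
round 1: derive cover(f,j) via R0 from cites(f,j)
round 1: derive cover(g,c) via R0 from cites(g,c)
round 1: derive cover(g,i) via R0 from cites(g,i)
round 1: derive cover(a,i) via R2 from cites(a,b), parent(b,i)
round 1: derive cover(a,j) via R2 from cites(a,b), parent(b,j)
round 1: derive cover(b,c) via R2 from cites(b,a), parent(a,c)
round 1: derive cover(b,d) via R2 from cites(b,a), parent(a,d)
round 1: derive cover(b,f) via R2 from cites(b,a), parent(a,f)
round 1: derive cover(c,i) via R2 from cites(c,b), parent(b,i)
round 1: derive cover(c,j) via R2 from cites(c,b), parent(b,j)
round 1: derive cover(f,a) via R2 from cites(f,e), parent(e,a)
round 1: derive cover(f,c) via R2 from cites(f,j), parent(j,c)
round 1: derive cover(f,d) via R2 from cites(f,j), parent(j,d)
round 1: derive cover(g,f) via R2 from cites(g,i), parent(i,f)
round 2: derive cover(a,a) via R1 from cover(a,b), cover(b,a)
round 2: derive cover(a,c) via R1 from cover(a,b), cover(b,c)
round 2: derive cover(a,d) via R1 from cover(a,b), cover(b,d)
round 2: derive cover(a,f) via R1 from cover(a,b), cover(b,f)
round 2: derive cover(b,b) via R1 from cover(b,a), cover(a,b)
round 2: derive cover(b,e) via R1 from cover(b,f), cover(f,e)
round 2: derive cover(b,i) via R1 from cover(b,a), cover(a,i)
round 2: derive cover(b,j) via R1 from cover(b,a), cover(a,j)
round 2: derive cover(c,a) via R1 from cover(c,b), cover(b,a)
round 2: derive cover(c,c) via R1 from cover(c,b), cover(b,c)
round 2: derive cover(c,d) via R1 from cover(c,b), cover(b,d)
round 2: derive cover(c,f) via R1 from cover(c,b), cover(b,f)
round 2: derive cover(f,b) via R1 from cover(f,a), cover(a,b)
round 2: derive cover(f,i) via R1 from cover(f,a), cover(a,i)
round 2: derive cover(g,a) via R1 from cover(g,f), cover(f,a)
round 2: derive cover(g,b) via R1 from cover(g,c), cover(c,b)
round 2: derive cover(g,d) via R1 from cover(g,f), cover(f,d)
round 2: derive cover(g,e) via R1 from cover(g,f), cover(f,e)
round 2: derive cover(g,j) via R1 from cover(g,c), cover(c,j)
round 3: derive cover(a,e) via R1 from cover(a,b), cover(b,e)
round 3: derive cover(c,e) via R1 from cover(c,b), cover(b,e)
round 3: derive cover(f,f) via R1 from cover(f,a), cover(a,f)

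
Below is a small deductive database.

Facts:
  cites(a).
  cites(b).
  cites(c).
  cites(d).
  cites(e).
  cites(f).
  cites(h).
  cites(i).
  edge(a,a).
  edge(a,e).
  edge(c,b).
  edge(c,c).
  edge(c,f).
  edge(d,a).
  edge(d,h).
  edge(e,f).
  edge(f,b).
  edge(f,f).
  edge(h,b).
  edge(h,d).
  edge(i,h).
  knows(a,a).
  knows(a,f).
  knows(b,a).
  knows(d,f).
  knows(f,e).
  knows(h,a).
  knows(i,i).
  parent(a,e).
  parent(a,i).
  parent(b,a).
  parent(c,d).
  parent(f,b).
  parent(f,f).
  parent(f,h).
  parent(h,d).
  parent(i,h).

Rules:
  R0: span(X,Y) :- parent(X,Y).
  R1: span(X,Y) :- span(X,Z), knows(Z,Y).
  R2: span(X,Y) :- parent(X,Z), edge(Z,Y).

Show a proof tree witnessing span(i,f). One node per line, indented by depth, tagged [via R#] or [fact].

round 1: derive span(a,e) via R0 from parent(a,e)
round 1: derive span(a,i) via R0 from parent(a,i)
round 1: derive span(b,a) via R0 from parent(b,a)
round 1: derive span(c,d) via R0 from parent(c,d)
round 1: derive span(f,b) via R0 from parent(f,b)
round 1: derive span(f,f) via R0 from parent(f,f)
round 1: derive span(f,h) via R0 from parent(f,h)
round 1: derive span(h,d) via R0 from parent(h,d)
round 1: derive span(i,h) via R0 from parent(i,h)
round 1: derive span(a,f) via R2 from parent(a,e), edge(e,f)
round 1: derive span(a,h) via R2 from parent(a,i), edge(i,h)
round 1: derive span(b,e) via R2 from parent(b,a), edge(a,e)
round 1: derive span(c,a) via R2 from parent(c,d), edge(d,a)
round 1: derive span(c,h) via R2 from parent(c,d), edge(d,h)
round 1: derive span(f,d) via R2 from parent(f,h), edge(h,d)
round 1: derive span(h,a) via R2 from parent(h,d), edge(d,a)
round 1: derive span(h,h) via R2 from parent(h,d), edge(d,h)
round 1: derive span(i,b) via R2 from parent(i,h), edge(h,b)
round 1: derive span(i,d) via R2 from parent(i,h), edge(h,d)
round 2: derive span(a,a) via R1 from span(a,h), knows(h,a)
round 2: derive span(b,f) via R1 from span(b,a), knows(a,f)
round 2: derive span(c,f) via R1 from span(c,a), knows(a,f)
round 2: derive span(f,a) via R1 from span(f,b), knows(b,a)
round 2: derive span(f,e) via R1 from span(f,f), knows(f,e)
round 2: derive span(h,f) via R1 from span(h,a), knows(a,f)
round 2: derive span(i,a) via R1 from span(i,b), knows(b,a)
round 2: derive span(i,f) via R1 from span(i,d), knows(d,f)
round 3: derive span(c,e) via R1 from span(c,f), knows(f,e)
round 3: derive span(h,e) via R1 from span(h,f), knows(f,e)
round 3: derive span(i,e) via R1 from span(i,f), knows(f,e)

span(i,f)  [via R1]
  span(i,d)  [via R2]
    parent(i,h)  [fact]
    edge(h,d)  [fact]
  knows(d,f)  [fact]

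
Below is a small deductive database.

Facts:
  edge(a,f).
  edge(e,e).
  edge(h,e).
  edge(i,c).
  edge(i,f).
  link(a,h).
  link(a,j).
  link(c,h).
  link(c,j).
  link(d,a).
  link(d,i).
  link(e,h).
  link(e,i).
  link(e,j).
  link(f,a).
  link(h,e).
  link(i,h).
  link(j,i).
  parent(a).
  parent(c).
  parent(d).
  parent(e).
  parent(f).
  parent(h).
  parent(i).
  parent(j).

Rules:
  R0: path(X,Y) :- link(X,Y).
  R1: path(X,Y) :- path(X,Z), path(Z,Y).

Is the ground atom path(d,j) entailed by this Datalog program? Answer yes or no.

yes

round 1: derive path(a,h) via R0 from link(a,h)
round 1: derive path(a,j) via R0 from link(a,j)
round 1: derive path(c,h) via R0 from link(c,h)
round 1: derive path(c,j) via R0 from link(c,j)
round 1: derive path(d,a) via R0 from link(d,a)
round 1: derive path(d,i) via R0 from link(d,i)
round 1: derive path(e,h) via R0 from link(e,h)
round 1: derive path(e,i) via R0 from link(e,i)
round 1: derive path(e,j) via R0 from link(e,j)
round 1: derive path(f,a) via R0 from link(f,a)
round 1: derive path(h,e) via R0 from link(h,e)
round 1: derive path(i,h) via R0 from link(i,h)
round 1: derive path(j,i) via R0 from link(j,i)
round 2: derive path(a,e) via R1 from path(a,h), path(h,e)
round 2: derive path(a,i) via R1 from path(a,j), path(j,i)
round 2: derive path(c,e) via R1 from path(c,h), path(h,e)
round 2: derive path(c,i) via R1 from path(c,j), path(j,i)
round 2: derive path(d,h) via R1 from path(d,a), path(a,h)
round 2: derive path(d,j) via R1 from path(d,a), path(a,j)
round 2: derive path(e,e) via R1 from path(e,h), path(h,e)
round 2: derive path(f,h) via R1 from path(f,a), path(a,h)
round 2: derive path(f,j) via R1 from path(f,a), path(a,j)
round 2: derive path(h,h) via R1 from path(h,e), path(e,h)
round 2: derive path(h,i) via R1 from path(h,e), path(e,i)
round 2: derive path(h,j) via R1 from path(h,e), path(e,j)
round 2: derive path(i,e) via R1 from path(i,h), path(h,e)
round 2: derive path(j,h) via R1 from path(j,i), path(i,h)
round 3: derive path(d,e) via R1 from path(d,a), path(a,e)
round 3: derive path(f,e) via R1 from path(f,a), path(a,e)
round 3: derive path(f,i) via R1 from path(f,a), path(a,i)
round 3: derive path(i,i) via R1 from path(i,e), path(e,i)
round 3: derive path(i,j) via R1 from path(i,e), path(e,j)
round 3: derive path(j,e) via R1 from path(j,h), path(h,e)
round 3: derive path(j,j) via R1 from path(j,h), path(h,j)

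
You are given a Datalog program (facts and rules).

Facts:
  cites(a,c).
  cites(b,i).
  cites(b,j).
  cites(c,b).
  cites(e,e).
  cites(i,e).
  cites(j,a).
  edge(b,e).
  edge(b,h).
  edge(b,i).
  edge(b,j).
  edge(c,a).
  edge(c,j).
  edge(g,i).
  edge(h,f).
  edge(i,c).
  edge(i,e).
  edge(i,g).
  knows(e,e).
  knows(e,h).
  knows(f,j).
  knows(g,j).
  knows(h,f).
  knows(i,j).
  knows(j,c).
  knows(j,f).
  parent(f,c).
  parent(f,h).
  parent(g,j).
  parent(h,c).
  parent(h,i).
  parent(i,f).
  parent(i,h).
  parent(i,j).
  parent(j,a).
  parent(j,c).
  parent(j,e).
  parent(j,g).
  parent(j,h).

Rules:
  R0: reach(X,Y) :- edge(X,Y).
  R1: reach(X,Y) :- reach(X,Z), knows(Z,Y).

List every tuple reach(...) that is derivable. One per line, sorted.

round 1: derive reach(b,e) via R0 from edge(b,e)
round 1: derive reach(b,h) via R0 from edge(b,h)
round 1: derive reach(b,i) via R0 from edge(b,i)
round 1: derive reach(b,j) via R0 from edge(b,j)
round 1: derive reach(c,a) via R0 from edge(c,a)
round 1: derive reach(c,j) via R0 from edge(c,j)
round 1: derive reach(g,i) via R0 from edge(g,i)
round 1: derive reach(h,f) via R0 from edge(h,f)
round 1: derive reach(i,c) via R0 from edge(i,c)
round 1: derive reach(i,e) via R0 from edge(i,e)
round 1: derive reach(i,g) via R0 from edge(i,g)
round 2: derive reach(b,c) via R1 from reach(b,j), knows(j,c)
round 2: derive reach(b,f) via R1 from reach(b,h), knows(h,f)
round 2: derive reach(c,c) via R1 from reach(c,j), knows(j,c)
round 2: derive reach(c,f) via R1 from reach(c,j), knows(j,f)
round 2: derive reach(g,j) via R1 from reach(g,i), knows(i,j)
round 2: derive reach(h,j) via R1 from reach(h,f), knows(f,j)
round 2: derive reach(i,h) via R1 from reach(i,e), knows(e,h)
round 2: derive reach(i,j) via R1 from reach(i,g), knows(g,j)
round 3: derive reach(g,c) via R1 from reach(g,j), knows(j,c)
round 3: derive reach(g,f) via R1 from reach(g,j), knows(j,f)
round 3: derive reach(h,c) via R1 from reach(h,j), knows(j,c)
round 3: derive reach(i,f) via R1 from reach(i,h), knows(h,f)

reach(b,c)
reach(b,e)
reach(b,f)
reach(b,h)
reach(b,i)
reach(b,j)
reach(c,a)
reach(c,c)
reach(c,f)
reach(c,j)
reach(g,c)
reach(g,f)
reach(g,i)
reach(g,j)
reach(h,c)
reach(h,f)
reach(h,j)
reach(i,c)
reach(i,e)
reach(i,f)
reach(i,g)
reach(i,h)
reach(i,j)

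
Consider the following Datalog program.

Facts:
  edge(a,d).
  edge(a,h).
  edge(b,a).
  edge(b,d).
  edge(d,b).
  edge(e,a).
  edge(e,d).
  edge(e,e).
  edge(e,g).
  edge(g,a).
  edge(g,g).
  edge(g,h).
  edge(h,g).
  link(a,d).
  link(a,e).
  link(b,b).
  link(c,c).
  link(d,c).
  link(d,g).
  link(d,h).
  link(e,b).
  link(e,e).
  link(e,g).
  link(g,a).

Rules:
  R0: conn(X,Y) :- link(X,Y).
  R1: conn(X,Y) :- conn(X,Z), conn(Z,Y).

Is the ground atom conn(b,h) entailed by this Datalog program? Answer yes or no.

no

round 1: derive conn(a,d) via R0 from link(a,d)
round 1: derive conn(a,e) via R0 from link(a,e)
round 1: derive conn(b,b) via R0 from link(b,b)
round 1: derive conn(c,c) via R0 from link(c,c)
round 1: derive conn(d,c) via R0 from link(d,c)
round 1: derive conn(d,g) via R0 from link(d,g)
round 1: derive conn(d,h) via R0 from link(d,h)
round 1: derive conn(e,b) via R0 from link(e,b)
round 1: derive conn(e,e) via R0 from link(e,e)
round 1: derive conn(e,g) via R0 from link(e,g)
round 1: derive conn(g,a) via R0 from link(g,a)
round 2: derive conn(a,b) via R1 from conn(a,e), conn(e,b)
round 2: derive conn(a,c) via R1 from conn(a,d), conn(d,c)
round 2: derive conn(a,g) via R1 from conn(a,d), conn(d,g)
round 2: derive conn(a,h) via R1 from conn(a,d), conn(d,h)
round 2: derive conn(d,a) via R1 from conn(d,g), conn(g,a)
round 2: derive conn(e,a) via R1 from conn(e,g), conn(g,a)
round 2: derive conn(g,d) via R1 from conn(g,a), conn(a,d)
round 2: derive conn(g,e) via R1 from conn(g,a), conn(a,e)
round 3: derive conn(a,a) via R1 from conn(a,d), conn(d,a)
round 3: derive conn(d,b) via R1 from conn(d,a), conn(a,b)
round 3: derive conn(d,d) via R1 from conn(d,a), conn(a,d)
round 3: derive conn(d,e) via R1 from conn(d,a), conn(a,e)
round 3: derive conn(e,c) via R1 from conn(e,a), conn(a,c)
round 3: derive conn(e,d) via R1 from conn(e,a), conn(a,d)
round 3: derive conn(e,h) via R1 from conn(e,a), conn(a,h)
round 3: derive conn(g,b) via R1 from conn(g,a), conn(a,b)
round 3: derive conn(g,c) via R1 from conn(g,a), conn(a,c)
round 3: derive conn(g,g) via R1 from conn(g,a), conn(a,g)
round 3: derive conn(g,h) via R1 from conn(g,a), conn(a,h)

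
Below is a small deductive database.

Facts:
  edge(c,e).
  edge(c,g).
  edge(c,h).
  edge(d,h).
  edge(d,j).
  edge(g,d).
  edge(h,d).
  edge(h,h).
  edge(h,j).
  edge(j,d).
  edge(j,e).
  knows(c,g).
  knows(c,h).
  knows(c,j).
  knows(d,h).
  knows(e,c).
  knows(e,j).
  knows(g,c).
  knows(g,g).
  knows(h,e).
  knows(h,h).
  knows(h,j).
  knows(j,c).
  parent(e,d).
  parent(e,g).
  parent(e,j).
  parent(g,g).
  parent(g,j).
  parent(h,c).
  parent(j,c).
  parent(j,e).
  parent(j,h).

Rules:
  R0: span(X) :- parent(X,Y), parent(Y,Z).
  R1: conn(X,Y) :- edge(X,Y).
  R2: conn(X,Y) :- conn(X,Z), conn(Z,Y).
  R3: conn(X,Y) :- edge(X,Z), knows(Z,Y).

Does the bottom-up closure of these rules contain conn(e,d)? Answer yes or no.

round 1: derive conn(c,e) via R1 from edge(c,e)
round 1: derive conn(c,g) via R1 from edge(c,g)
round 1: derive conn(c,h) via R1 from edge(c,h)
round 1: derive conn(d,h) via R1 from edge(d,h)
round 1: derive conn(d,j) via R1 from edge(d,j)
round 1: derive conn(g,d) via R1 from edge(g,d)
round 1: derive conn(h,d) via R1 from edge(h,d)
round 1: derive conn(h,h) via R1 from edge(h,h)
round 1: derive conn(h,j) via R1 from edge(h,j)
round 1: derive conn(j,d) via R1 from edge(j,d)
round 1: derive conn(j,e) via R1 from edge(j,e)
round 1: derive conn(c,c) via R3 from edge(c,e), knows(e,c)
round 1: derive conn(c,j) via R3 from edge(c,e), knows(e,j)
round 1: derive conn(d,c) via R3 from edge(d,j), knows(j,c)
round 1: derive conn(d,e) via R3 from edge(d,h), knows(h,e)
round 1: derive conn(g,h) via R3 from edge(g,d), knows(d,h)
round 1: derive conn(h,c) via R3 from edge(h,j), knows(j,c)
round 1: derive conn(h,e) via R3 from edge(h,h), knows(h,e)
round 1: derive conn(j,c) via R3 from edge(j,e), knows(e,c)
round 1: derive conn(j,h) via R3 from edge(j,d), knows(d,h)
round 1: derive conn(j,j) via R3 from edge(j,e), knows(e,j)
round 2: derive conn(c,d) via R2 from conn(c,g), conn(g,d)
round 2: derive conn(d,d) via R2 from conn(d,h), conn(h,d)
round 2: derive conn(d,g) via R2 from conn(d,c), conn(c,g)
round 2: derive conn(g,c) via R2 from conn(g,d), conn(d,c)
round 2: derive conn(g,e) via R2 from conn(g,d), conn(d,e)
round 2: derive conn(g,j) via R2 from conn(g,d), conn(d,j)
round 2: derive conn(h,g) via R2 from conn(h,c), conn(c,g)
round 2: derive conn(j,g) via R2 from conn(j,c), conn(c,g)
round 3: derive conn(g,g) via R2 from conn(g,c), conn(c,g)

no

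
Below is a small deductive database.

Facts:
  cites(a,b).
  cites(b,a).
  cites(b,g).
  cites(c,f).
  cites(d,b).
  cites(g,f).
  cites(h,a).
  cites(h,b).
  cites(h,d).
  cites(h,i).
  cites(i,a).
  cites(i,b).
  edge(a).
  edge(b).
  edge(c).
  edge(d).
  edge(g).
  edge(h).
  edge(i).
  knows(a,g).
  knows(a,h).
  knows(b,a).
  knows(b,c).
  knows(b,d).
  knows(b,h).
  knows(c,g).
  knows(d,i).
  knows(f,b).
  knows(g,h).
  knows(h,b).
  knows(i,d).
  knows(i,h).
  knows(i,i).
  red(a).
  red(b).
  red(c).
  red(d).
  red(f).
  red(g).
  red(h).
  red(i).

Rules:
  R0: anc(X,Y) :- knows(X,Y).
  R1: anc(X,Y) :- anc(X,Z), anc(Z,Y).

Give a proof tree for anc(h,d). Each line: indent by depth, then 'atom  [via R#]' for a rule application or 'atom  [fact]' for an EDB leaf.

anc(h,d)  [via R1]
  anc(h,b)  [via R0]
    knows(h,b)  [fact]
  anc(b,d)  [via R0]
    knows(b,d)  [fact]

round 1: derive anc(a,g) via R0 from knows(a,g)
round 1: derive anc(a,h) via R0 from knows(a,h)
round 1: derive anc(b,a) via R0 from knows(b,a)
round 1: derive anc(b,c) via R0 from knows(b,c)
round 1: derive anc(b,d) via R0 from knows(b,d)
round 1: derive anc(b,h) via R0 from knows(b,h)
round 1: derive anc(c,g) via R0 from knows(c,g)
round 1: derive anc(d,i) via R0 from knows(d,i)
round 1: derive anc(f,b) via R0 from knows(f,b)
round 1: derive anc(g,h) via R0 from knows(g,h)
round 1: derive anc(h,b) via R0 from knows(h,b)
round 1: derive anc(i,d) via R0 from knows(i,d)
round 1: derive anc(i,h) via R0 from knows(i,h)
round 1: derive anc(i,i) via R0 from knows(i,i)
round 2: derive anc(a,b) via R1 from anc(a,h), anc(h,b)
round 2: derive anc(b,b) via R1 from anc(b,h), anc(h,b)
round 2: derive anc(b,g) via R1 from anc(b,a), anc(a,g)
round 2: derive anc(b,i) via R1 from anc(b,d), anc(d,i)
round 2: derive anc(c,h) via R1 from anc(c,g), anc(g,h)
round 2: derive anc(d,d) via R1 from anc(d,i), anc(i,d)
round 2: derive anc(d,h) via R1 from anc(d,i), anc(i,h)
round 2: derive anc(f,a) via R1 from anc(f,b), anc(b,a)
round 2: derive anc(f,c) via R1 from anc(f,b), anc(b,c)
round 2: derive anc(f,d) via R1 from anc(f,b), anc(b,d)
round 2: derive anc(f,h) via R1 from anc(f,b), anc(b,h)
round 2: derive anc(g,b) via R1 from anc(g,h), anc(h,b)
round 2: derive anc(h,a) via R1 from anc(h,b), anc(b,a)
round 2: derive anc(h,c) via R1 from anc(h,b), anc(b,c)
round 2: derive anc(h,d) via R1 from anc(h,b), anc(b,d)
round 2: derive anc(h,h) via R1 from anc(h,b), anc(b,h)
round 2: derive anc(i,b) via R1 from anc(i,h), anc(h,b)
round 3: derive anc(a,a) via R1 from anc(a,b), anc(b,a)
round 3: derive anc(a,c) via R1 from anc(a,b), anc(b,c)
round 3: derive anc(a,d) via R1 from anc(a,b), anc(b,d)
round 3: derive anc(a,i) via R1 from anc(a,b), anc(b,i)
round 3: derive anc(c,a) via R1 from anc(c,h), anc(h,a)
round 3: derive anc(c,b) via R1 from anc(c,g), anc(g,b)
round 3: derive anc(c,c) via R1 from anc(c,h), anc(h,c)
round 3: derive anc(c,d) via R1 from anc(c,h), anc(h,d)
round 3: derive anc(d,a) via R1 from anc(d,h), anc(h,a)
round 3: derive anc(d,b) via R1 from anc(d,h), anc(h,b)
round 3: derive anc(d,c) via R1 from anc(d,h), anc(h,c)
round 3: derive anc(f,g) via R1 from anc(f,a), anc(a,g)
round 3: derive anc(f,i) via R1 from anc(f,b), anc(b,i)
round 3: derive anc(g,a) via R1 from anc(g,b), anc(b,a)
round 3: derive anc(g,c) via R1 from anc(g,b), anc(b,c)
round 3: derive anc(g,d) via R1 from anc(g,b), anc(b,d)
round 3: derive anc(g,g) via R1 from anc(g,b), anc(b,g)
round 3: derive anc(g,i) via R1 from anc(g,b), anc(b,i)
round 3: derive anc(h,g) via R1 from anc(h,a), anc(a,g)
round 3: derive anc(h,i) via R1 from anc(h,b), anc(b,i)
round 3: derive anc(i,a) via R1 from anc(i,b), anc(b,a)
round 3: derive anc(i,c) via R1 from anc(i,b), anc(b,c)
round 3: derive anc(i,g) via R1 from anc(i,b), anc(b,g)
round 4: derive anc(c,i) via R1 from anc(c,a), anc(a,i)
round 4: derive anc(d,g) via R1 from anc(d,a), anc(a,g)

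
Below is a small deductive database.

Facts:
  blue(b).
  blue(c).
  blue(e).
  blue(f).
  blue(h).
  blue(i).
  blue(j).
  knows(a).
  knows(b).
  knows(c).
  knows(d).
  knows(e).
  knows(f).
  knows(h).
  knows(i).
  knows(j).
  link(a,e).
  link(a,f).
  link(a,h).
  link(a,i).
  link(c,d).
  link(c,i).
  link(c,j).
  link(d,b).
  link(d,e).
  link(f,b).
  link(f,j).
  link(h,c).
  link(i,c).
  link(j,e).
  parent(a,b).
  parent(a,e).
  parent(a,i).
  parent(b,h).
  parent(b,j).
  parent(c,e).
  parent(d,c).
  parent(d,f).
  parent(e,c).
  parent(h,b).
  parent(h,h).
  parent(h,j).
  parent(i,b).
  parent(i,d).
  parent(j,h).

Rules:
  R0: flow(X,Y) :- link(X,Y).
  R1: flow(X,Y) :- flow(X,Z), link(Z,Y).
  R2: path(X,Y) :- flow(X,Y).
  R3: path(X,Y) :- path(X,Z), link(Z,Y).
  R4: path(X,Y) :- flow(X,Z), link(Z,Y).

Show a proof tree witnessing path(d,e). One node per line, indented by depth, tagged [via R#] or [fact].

path(d,e)  [via R2]
  flow(d,e)  [via R0]
    link(d,e)  [fact]

round 1: derive flow(a,e) via R0 from link(a,e)
round 1: derive flow(a,f) via R0 from link(a,f)
round 1: derive flow(a,h) via R0 from link(a,h)
round 1: derive flow(a,i) via R0 from link(a,i)
round 1: derive flow(c,d) via R0 from link(c,d)
round 1: derive flow(c,i) via R0 from link(c,i)
round 1: derive flow(c,j) via R0 from link(c,j)
round 1: derive flow(d,b) via R0 from link(d,b)
round 1: derive flow(d,e) via R0 from link(d,e)
round 1: derive flow(f,b) via R0 from link(f,b)
round 1: derive flow(f,j) via R0 from link(f,j)
round 1: derive flow(h,c) via R0 from link(h,c)
round 1: derive flow(i,c) via R0 from link(i,c)
round 1: derive flow(j,e) via R0 from link(j,e)
round 2: derive flow(a,b) via R1 from flow(a,f), link(f,b)
round 2: derive flow(a,c) via R1 from flow(a,h), link(h,c)
round 2: derive flow(a,j) via R1 from flow(a,f), link(f,j)
round 2: derive flow(c,b) via R1 from flow(c,d), link(d,b)
round 2: derive flow(c,c) via R1 from flow(c,i), link(i,c)
round 2: derive flow(c,e) via R1 from flow(c,d), link(d,e)
round 2: derive flow(f,e) via R1 from flow(f,j), link(j,e)
round 2: derive flow(h,d) via R1 from flow(h,c), link(c,d)
round 2: derive flow(h,i) via R1 from flow(h,c), link(c,i)
round 2: derive flow(h,j) via R1 from flow(h,c), link(c,j)
round 2: derive flow(i,d) via R1 from flow(i,c), link(c,d)
round 2: derive flow(i,i) via R1 from flow(i,c), link(c,i)
round 2: derive flow(i,j) via R1 from flow(i,c), link(c,j)
round 2: derive path(a,e) via R2 from flow(a,e)
round 2: derive path(a,f) via R2 from flow(a,f)
round 2: derive path(a,h) via R2 from flow(a,h)
round 2: derive path(a,i) via R2 from flow(a,i)
round 2: derive path(c,d) via R2 from flow(c,d)
round 2: derive path(c,i) via R2 from flow(c,i)
round 2: derive path(c,j) via R2 from flow(c,j)
round 2: derive path(d,b) via R2 from flow(d,b)
round 2: derive path(d,e) via R2 from flow(d,e)
round 2: derive path(f,b) via R2 from flow(f,b)
round 2: derive path(f,j) via R2 from flow(f,j)
round 2: derive path(h,c) via R2 from flow(h,c)
round 2: derive path(i,c) via R2 from flow(i,c)
round 2: derive path(j,e) via R2 from flow(j,e)
round 2: derive path(a,b) via R4 from flow(a,f), link(f,b)
round 2: derive path(a,c) via R4 from flow(a,h), link(h,c)
round 2: derive path(a,j) via R4 from flow(a,f), link(f,j)
round 2: derive path(c,b) via R4 from flow(c,d), link(d,b)
round 2: derive path(c,c) via R4 from flow(c,i), link(i,c)
round 2: derive path(c,e) via R4 from flow(c,d), link(d,e)
round 2: derive path(f,e) via R4 from flow(f,j), link(j,e)
round 2: derive path(h,d) via R4 from flow(h,c), link(c,d)
round 2: derive path(h,i) via R4 from flow(h,c), link(c,i)
round 2: derive path(h,j) via R4 from flow(h,c), link(c,j)
round 2: derive path(i,d) via R4 from flow(i,c), link(c,d)
round 2: derive path(i,i) via R4 from flow(i,c), link(c,i)
round 2: derive path(i,j) via R4 from flow(i,c), link(c,j)
round 3: derive flow(a,d) via R1 from flow(a,c), link(c,d)
round 3: derive flow(h,b) via R1 from flow(h,d), link(d,b)
round 3: derive flow(h,e) via R1 from flow(h,d), link(d,e)
round 3: derive flow(i,b) via R1 from flow(i,d), link(d,b)
round 3: derive flow(i,e) via R1 from flow(i,d), link(d,e)
round 3: derive path(a,d) via R3 from path(a,c), link(c,d)
round 3: derive path(h,b) via R3 from path(h,d), link(d,b)
round 3: derive path(h,e) via R3 from path(h,d), link(d,e)
round 3: derive path(i,b) via R3 from path(i,d), link(d,b)
round 3: derive path(i,e) via R3 from path(i,d), link(d,e)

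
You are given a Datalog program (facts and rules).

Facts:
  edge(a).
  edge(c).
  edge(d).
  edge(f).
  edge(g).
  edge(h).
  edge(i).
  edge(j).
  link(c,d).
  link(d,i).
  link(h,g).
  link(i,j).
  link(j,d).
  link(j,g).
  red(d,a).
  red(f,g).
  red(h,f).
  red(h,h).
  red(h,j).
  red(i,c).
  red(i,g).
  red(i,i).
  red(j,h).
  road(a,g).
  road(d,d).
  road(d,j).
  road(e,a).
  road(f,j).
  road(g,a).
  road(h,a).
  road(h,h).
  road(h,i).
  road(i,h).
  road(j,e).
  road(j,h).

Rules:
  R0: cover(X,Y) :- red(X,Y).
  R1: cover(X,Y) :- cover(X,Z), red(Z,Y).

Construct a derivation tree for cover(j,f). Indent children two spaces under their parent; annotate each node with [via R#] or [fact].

round 1: derive cover(d,a) via R0 from red(d,a)
round 1: derive cover(f,g) via R0 from red(f,g)
round 1: derive cover(h,f) via R0 from red(h,f)
round 1: derive cover(h,h) via R0 from red(h,h)
round 1: derive cover(h,j) via R0 from red(h,j)
round 1: derive cover(i,c) via R0 from red(i,c)
round 1: derive cover(i,g) via R0 from red(i,g)
round 1: derive cover(i,i) via R0 from red(i,i)
round 1: derive cover(j,h) via R0 from red(j,h)
round 2: derive cover(h,g) via R1 from cover(h,f), red(f,g)
round 2: derive cover(j,f) via R1 from cover(j,h), red(h,f)
round 2: derive cover(j,j) via R1 from cover(j,h), red(h,j)
round 3: derive cover(j,g) via R1 from cover(j,f), red(f,g)

cover(j,f)  [via R1]
  cover(j,h)  [via R0]
    red(j,h)  [fact]
  red(h,f)  [fact]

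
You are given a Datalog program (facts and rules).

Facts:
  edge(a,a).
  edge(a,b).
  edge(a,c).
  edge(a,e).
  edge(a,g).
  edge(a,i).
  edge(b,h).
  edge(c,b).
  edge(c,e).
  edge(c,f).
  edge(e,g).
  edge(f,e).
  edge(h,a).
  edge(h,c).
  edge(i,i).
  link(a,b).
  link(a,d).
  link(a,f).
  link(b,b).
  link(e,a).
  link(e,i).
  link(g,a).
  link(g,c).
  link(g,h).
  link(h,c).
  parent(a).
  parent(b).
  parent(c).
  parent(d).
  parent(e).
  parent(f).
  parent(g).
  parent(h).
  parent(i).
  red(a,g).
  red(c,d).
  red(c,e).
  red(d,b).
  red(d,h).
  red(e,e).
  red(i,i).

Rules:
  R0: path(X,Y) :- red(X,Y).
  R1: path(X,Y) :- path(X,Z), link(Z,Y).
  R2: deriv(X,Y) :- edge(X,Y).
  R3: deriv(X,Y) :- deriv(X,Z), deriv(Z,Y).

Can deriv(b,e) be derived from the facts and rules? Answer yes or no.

round 1: derive deriv(a,a) via R2 from edge(a,a)
round 1: derive deriv(a,b) via R2 from edge(a,b)
round 1: derive deriv(a,c) via R2 from edge(a,c)
round 1: derive deriv(a,e) via R2 from edge(a,e)
round 1: derive deriv(a,g) via R2 from edge(a,g)
round 1: derive deriv(a,i) via R2 from edge(a,i)
round 1: derive deriv(b,h) via R2 from edge(b,h)
round 1: derive deriv(c,b) via R2 from edge(c,b)
round 1: derive deriv(c,e) via R2 from edge(c,e)
round 1: derive deriv(c,f) via R2 from edge(c,f)
round 1: derive deriv(e,g) via R2 from edge(e,g)
round 1: derive deriv(f,e) via R2 from edge(f,e)
round 1: derive deriv(h,a) via R2 from edge(h,a)
round 1: derive deriv(h,c) via R2 from edge(h,c)
round 1: derive deriv(i,i) via R2 from edge(i,i)
round 2: derive deriv(a,f) via R3 from deriv(a,c), deriv(c,f)
round 2: derive deriv(a,h) via R3 from deriv(a,b), deriv(b,h)
round 2: derive deriv(b,a) via R3 from deriv(b,h), deriv(h,a)
round 2: derive deriv(b,c) via R3 from deriv(b,h), deriv(h,c)
round 2: derive deriv(c,g) via R3 from deriv(c,e), deriv(e,g)
round 2: derive deriv(c,h) via R3 from deriv(c,b), deriv(b,h)
round 2: derive deriv(f,g) via R3 from deriv(f,e), deriv(e,g)
round 2: derive deriv(h,b) via R3 from deriv(h,a), deriv(a,b)
round 2: derive deriv(h,e) via R3 from deriv(h,a), deriv(a,e)
round 2: derive deriv(h,f) via R3 from deriv(h,c), deriv(c,f)
round 2: derive deriv(h,g) via R3 from deriv(h,a), deriv(a,g)
round 2: derive deriv(h,i) via R3 from deriv(h,a), deriv(a,i)
round 3: derive deriv(b,b) via R3 from deriv(b,a), deriv(a,b)
round 3: derive deriv(b,e) via R3 from deriv(b,a), deriv(a,e)
round 3: derive deriv(b,f) via R3 from deriv(b,a), deriv(a,f)
round 3: derive deriv(b,g) via R3 from deriv(b,a), deriv(a,g)
round 3: derive deriv(b,i) via R3 from deriv(b,a), deriv(a,i)
round 3: derive deriv(c,a) via R3 from deriv(c,b), deriv(b,a)
round 3: derive deriv(c,c) via R3 from deriv(c,b), deriv(b,c)
round 3: derive deriv(c,i) via R3 from deriv(c,h), deriv(h,i)
round 3: derive deriv(h,h) via R3 from deriv(h,a), deriv(a,h)

yes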